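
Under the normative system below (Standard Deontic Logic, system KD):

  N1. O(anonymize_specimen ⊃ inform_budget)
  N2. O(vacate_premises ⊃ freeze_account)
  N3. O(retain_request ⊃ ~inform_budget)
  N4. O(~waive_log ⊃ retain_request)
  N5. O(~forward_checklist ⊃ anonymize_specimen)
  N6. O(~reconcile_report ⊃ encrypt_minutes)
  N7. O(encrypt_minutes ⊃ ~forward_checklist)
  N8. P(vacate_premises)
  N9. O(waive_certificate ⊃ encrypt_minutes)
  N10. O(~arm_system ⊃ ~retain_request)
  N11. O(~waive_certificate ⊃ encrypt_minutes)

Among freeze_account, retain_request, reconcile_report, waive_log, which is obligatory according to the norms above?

waive_log

By case analysis on waive_certificate: premise 9 gives O(waive_certificate ⊃ encrypt_minutes) and premise 11 gives O(~waive_certificate ⊃ encrypt_minutes), so O(encrypt_minutes) either way.
Applying K to premise 7 (O(encrypt_minutes ⊃ ~forward_checklist)) and O(encrypt_minutes) yields O(~forward_checklist).
From O(~forward_checklist) and premise 5, O(~forward_checklist ⊃ anonymize_specimen), we obtain O(anonymize_specimen).
With premise 1, O(anonymize_specimen ⊃ inform_budget), the K-axiom yields O(inform_budget).
The contrapositive of premise 3 (O(retain_request ⊃ ~inform_budget)) is O(inform_budget ⊃ ~retain_request), and O(inform_budget) is already established, so O(~retain_request).
Premise 4, O(~waive_log ⊃ retain_request), contraposes to O(~retain_request ⊃ waive_log); with O(~retain_request) we get O(waive_log).
So O(waive_log) holds — waive_log is obligatory. None of the other listed options is made obligatory by any chain of premises.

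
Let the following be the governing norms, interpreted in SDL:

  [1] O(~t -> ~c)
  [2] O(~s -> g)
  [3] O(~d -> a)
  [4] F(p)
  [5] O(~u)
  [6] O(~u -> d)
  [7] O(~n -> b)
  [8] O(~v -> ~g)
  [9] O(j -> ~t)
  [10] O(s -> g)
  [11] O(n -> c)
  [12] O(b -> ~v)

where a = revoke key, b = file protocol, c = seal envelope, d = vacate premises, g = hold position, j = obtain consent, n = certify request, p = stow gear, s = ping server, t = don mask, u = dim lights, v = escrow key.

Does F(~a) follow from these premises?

Premise 3 is O(~d -> a), but O(~d) is not derivable from the premises, so it does not yield O(a).
No other premise forces O(a). An ideal world satisfying every premise can still have ~a true, so F(~a) is not derivable.

No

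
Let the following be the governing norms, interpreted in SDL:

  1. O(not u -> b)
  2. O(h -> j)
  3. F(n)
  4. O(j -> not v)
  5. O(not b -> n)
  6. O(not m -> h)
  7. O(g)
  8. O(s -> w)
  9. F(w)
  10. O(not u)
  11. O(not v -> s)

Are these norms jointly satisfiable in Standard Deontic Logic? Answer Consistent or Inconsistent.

Premise 5 is O(not b -> n), but O(not b) is not derivable from the premises, so it does not yield O(n).
So O(n) is not derivable, and the apparent clash with O(not n) does not arise.
A world satisfying every obligation exists (e.g. b=true, g=true, h=false, j=false, m=true, n=false, s=false, u=false, v=true, w=false); no atom is both obligatory and forbidden, so the set is consistent.

Consistent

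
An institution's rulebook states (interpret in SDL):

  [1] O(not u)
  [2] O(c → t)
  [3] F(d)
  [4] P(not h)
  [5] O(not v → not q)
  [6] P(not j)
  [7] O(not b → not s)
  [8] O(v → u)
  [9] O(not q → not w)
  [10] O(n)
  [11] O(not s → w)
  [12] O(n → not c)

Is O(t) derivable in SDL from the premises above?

No

Premise 2 is O(c → t), but O(c) is not derivable from the premises, so it does not yield O(t).
No other premise forces O(t). An ideal world satisfying every premise can still have t false, so O(t) is not derivable.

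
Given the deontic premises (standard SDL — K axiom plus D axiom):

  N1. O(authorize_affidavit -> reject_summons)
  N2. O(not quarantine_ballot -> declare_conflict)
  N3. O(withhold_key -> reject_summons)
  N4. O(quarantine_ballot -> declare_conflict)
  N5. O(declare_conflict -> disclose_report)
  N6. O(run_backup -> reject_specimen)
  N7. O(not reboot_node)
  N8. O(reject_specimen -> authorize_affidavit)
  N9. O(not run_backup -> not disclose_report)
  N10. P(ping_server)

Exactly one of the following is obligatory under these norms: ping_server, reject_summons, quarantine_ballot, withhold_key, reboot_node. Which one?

reject_summons

Premises 2 and 4 cover both cases: O(not quarantine_ballot -> declare_conflict) and O(quarantine_ballot -> declare_conflict). Since not quarantine_ballot ∨ quarantine_ballot is a tautology, O(declare_conflict) follows.
From O(declare_conflict) and premise 5, O(declare_conflict -> disclose_report), we obtain O(disclose_report).
Premise 9, O(not run_backup -> not disclose_report), contraposes to O(disclose_report -> run_backup); with O(disclose_report) we get O(run_backup).
From O(run_backup) and premise 6, O(run_backup -> reject_specimen), we obtain O(reject_specimen).
With premise 8, O(reject_specimen -> authorize_affidavit), the K-axiom yields O(authorize_affidavit).
With premise 1, O(authorize_affidavit -> reject_summons), the K-axiom yields O(reject_summons).
So O(reject_summons) holds — reject_summons is obligatory. None of the other listed options is made obligatory by any chain of premises.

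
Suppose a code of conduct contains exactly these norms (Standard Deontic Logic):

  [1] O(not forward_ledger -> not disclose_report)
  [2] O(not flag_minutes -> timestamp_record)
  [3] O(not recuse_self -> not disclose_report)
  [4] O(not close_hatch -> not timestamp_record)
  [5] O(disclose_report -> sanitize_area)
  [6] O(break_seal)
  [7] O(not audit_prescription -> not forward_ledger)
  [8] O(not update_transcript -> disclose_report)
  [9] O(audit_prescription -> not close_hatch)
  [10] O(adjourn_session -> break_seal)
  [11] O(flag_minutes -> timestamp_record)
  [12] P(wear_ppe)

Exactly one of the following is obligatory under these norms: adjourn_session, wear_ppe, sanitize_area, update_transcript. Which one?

Premises 2 and 11 are O(not flag_minutes -> timestamp_record) and O(flag_minutes -> timestamp_record); every ideal world satisfies not flag_minutes or flag_minutes, so in either case timestamp_record holds — hence O(timestamp_record).
The contrapositive of premise 4 (O(not close_hatch -> not timestamp_record)) is O(timestamp_record -> close_hatch), and O(timestamp_record) is already established, so O(close_hatch).
The contrapositive of premise 9 (O(audit_prescription -> not close_hatch)) is O(close_hatch -> not audit_prescription), and O(close_hatch) is already established, so O(not audit_prescription).
From O(not audit_prescription) and premise 7, O(not audit_prescription -> not forward_ledger), we obtain O(not forward_ledger).
With premise 1, O(not forward_ledger -> not disclose_report), the K-axiom yields O(not disclose_report).
The contrapositive of premise 8 (O(not update_transcript -> disclose_report)) is O(not disclose_report -> update_transcript), and O(not disclose_report) is already established, so O(update_transcript).
So O(update_transcript) holds — update_transcript is obligatory. None of the other listed options is made obligatory by any chain of premises.

update_transcript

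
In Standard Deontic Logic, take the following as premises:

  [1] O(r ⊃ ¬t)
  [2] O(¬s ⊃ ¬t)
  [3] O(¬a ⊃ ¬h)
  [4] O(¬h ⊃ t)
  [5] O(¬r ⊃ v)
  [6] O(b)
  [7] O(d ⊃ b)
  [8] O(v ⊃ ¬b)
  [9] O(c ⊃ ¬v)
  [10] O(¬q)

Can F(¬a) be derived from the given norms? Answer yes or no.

Premise 6 gives O(b).
Premise 8, O(v ⊃ ¬b), contraposes to O(b ⊃ ¬v); with O(b) we get O(¬v).
Premise 5 is O(¬r ⊃ v); contrapositively O(¬v ⊃ r). Since O(¬v) holds, K gives O(r).
Premise 1 is O(r ⊃ ¬t); since O(r), deontic closure gives O(¬t).
Premise 4 is O(¬h ⊃ t); contrapositively O(¬t ⊃ h). Since O(¬t) holds, K gives O(h).
The contrapositive of premise 3 (O(¬a ⊃ ¬h)) is O(h ⊃ a), and O(h) is already established, so O(a).
Premises 2, 7, 9, 10 do not contribute to this derivation.
So O(a) holds, i.e. F(¬a). The claim follows.

Yes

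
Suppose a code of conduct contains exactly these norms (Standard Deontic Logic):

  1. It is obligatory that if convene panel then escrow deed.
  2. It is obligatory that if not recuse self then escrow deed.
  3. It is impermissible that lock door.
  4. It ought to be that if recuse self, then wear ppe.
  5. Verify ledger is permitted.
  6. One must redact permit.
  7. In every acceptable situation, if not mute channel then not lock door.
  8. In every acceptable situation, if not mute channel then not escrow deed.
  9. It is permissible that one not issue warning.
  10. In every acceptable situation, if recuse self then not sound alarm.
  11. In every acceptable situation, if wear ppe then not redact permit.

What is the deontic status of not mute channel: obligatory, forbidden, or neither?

Forbidden

Premise 6 gives O(redact_permit).
Premise 11, O(wear_ppe → ¬redact_permit), contraposes to O(redact_permit → ¬wear_ppe); with O(redact_permit) we get O(¬wear_ppe).
Premise 4 is O(recuse_self → wear_ppe); contrapositively O(¬wear_ppe → ¬recuse_self). Since O(¬wear_ppe) holds, K gives O(¬recuse_self).
Applying K to premise 2 (O(¬recuse_self → escrow_deed)) and O(¬recuse_self) yields O(escrow_deed).
The contrapositive of premise 8 (O(¬mute_channel → ¬escrow_deed)) is O(escrow_deed → mute_channel), and O(escrow_deed) is already established, so O(mute_channel).
Premises 1, 3, 5, 7, 9, 10 do not contribute to this derivation.
Thus O(mute_channel), which is F(¬mute_channel): ¬mute_channel is forbidden.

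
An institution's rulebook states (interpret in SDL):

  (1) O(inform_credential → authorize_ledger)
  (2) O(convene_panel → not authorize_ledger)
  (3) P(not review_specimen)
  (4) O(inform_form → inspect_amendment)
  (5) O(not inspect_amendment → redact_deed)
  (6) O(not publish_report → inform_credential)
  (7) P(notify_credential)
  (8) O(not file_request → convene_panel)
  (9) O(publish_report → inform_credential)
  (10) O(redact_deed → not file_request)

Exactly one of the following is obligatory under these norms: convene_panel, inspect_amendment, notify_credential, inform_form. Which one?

inspect_amendment

By case analysis on publish_report: premise 9 gives O(publish_report → inform_credential) and premise 6 gives O(not publish_report → inform_credential), so O(inform_credential) either way.
With premise 1, O(inform_credential → authorize_ledger), the K-axiom yields O(authorize_ledger).
The contrapositive of premise 2 (O(convene_panel → not authorize_ledger)) is O(authorize_ledger → not convene_panel), and O(authorize_ledger) is already established, so O(not convene_panel).
Premise 8, O(not file_request → convene_panel), contraposes to O(not convene_panel → file_request); with O(not convene_panel) we get O(file_request).
Premise 10 is O(redact_deed → not file_request); contrapositively O(file_request → not redact_deed). Since O(file_request) holds, K gives O(not redact_deed).
The contrapositive of premise 5 (O(not inspect_amendment → redact_deed)) is O(not redact_deed → inspect_amendment), and O(not redact_deed) is already established, so O(inspect_amendment).
So O(inspect_amendment) holds — inspect_amendment is obligatory. None of the other listed options is made obligatory by any chain of premises.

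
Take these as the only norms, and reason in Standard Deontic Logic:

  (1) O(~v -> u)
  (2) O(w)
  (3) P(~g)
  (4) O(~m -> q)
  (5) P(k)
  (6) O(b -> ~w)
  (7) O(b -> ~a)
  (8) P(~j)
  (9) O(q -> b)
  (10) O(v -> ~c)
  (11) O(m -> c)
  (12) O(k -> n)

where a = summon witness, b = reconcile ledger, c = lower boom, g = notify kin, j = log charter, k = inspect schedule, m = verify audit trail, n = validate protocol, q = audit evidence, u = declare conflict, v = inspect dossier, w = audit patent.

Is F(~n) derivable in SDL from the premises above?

Premise 12 is O(k -> n), but O(k) is not derivable from the premises (the permission P(k) asserts only ~O(~k), not O(k)), so it does not yield O(n).
No other premise forces O(n). An ideal world satisfying every premise can still have ~n true, so F(~n) is not derivable.

No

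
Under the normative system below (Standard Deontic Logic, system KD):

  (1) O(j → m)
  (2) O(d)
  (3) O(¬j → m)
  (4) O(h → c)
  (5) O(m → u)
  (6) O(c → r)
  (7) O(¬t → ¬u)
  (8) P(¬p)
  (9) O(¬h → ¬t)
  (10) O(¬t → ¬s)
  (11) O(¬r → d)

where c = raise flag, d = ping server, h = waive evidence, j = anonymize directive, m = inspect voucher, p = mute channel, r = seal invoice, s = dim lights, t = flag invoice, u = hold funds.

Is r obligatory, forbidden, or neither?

By case analysis on ¬j: premise 3 gives O(¬j → m) and premise 1 gives O(j → m), so O(m) either way.
Applying K to premise 5 (O(m → u)) and O(m) yields O(u).
Premise 7 is O(¬t → ¬u); contrapositively O(u → t). Since O(u) holds, K gives O(t).
Premise 9 is O(¬h → ¬t); contrapositively O(t → h). Since O(t) holds, K gives O(h).
Applying K to premise 4 (O(h → c)) and O(h) yields O(c).
Premise 6 is O(c → r); since O(c), deontic closure gives O(r).
Premises 2, 8, 10, 11 do not contribute to this derivation.
Hence r is obligatory.

Obligatory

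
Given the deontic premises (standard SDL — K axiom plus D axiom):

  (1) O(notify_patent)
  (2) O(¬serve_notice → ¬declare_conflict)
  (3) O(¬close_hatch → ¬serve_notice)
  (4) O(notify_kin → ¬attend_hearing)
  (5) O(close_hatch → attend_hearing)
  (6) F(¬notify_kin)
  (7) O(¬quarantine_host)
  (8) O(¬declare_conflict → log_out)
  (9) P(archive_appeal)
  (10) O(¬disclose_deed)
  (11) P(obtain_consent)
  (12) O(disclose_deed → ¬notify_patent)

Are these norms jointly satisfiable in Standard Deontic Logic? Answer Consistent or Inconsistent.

Consistent

Premise 12 is O(disclose_deed → ¬notify_patent), but O(disclose_deed) is not derivable from the premises, so it does not yield O(¬notify_patent).
So O(¬notify_patent) is not derivable, and the apparent clash with O(notify_patent) does not arise.
A world satisfying every obligation exists (e.g. archive_appeal=false, attend_hearing=false, close_hatch=false, declare_conflict=false, disclose_deed=false, log_out=true, notify_kin=true, notify_patent=true, obtain_consent=false, quarantine_host=false, serve_notice=false); no atom is both obligatory and forbidden, so the set is consistent.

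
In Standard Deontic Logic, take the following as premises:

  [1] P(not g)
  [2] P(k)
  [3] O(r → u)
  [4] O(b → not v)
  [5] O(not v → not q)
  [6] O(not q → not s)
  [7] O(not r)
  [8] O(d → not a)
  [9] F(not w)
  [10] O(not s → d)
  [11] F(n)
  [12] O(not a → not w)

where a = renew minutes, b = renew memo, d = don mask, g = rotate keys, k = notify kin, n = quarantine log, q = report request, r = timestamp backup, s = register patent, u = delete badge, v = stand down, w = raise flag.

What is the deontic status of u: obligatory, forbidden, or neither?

Premise 3 is O(r → u), but O(r) is not derivable from the premises, so it does not yield O(u).
No premise or chain of K-axiom applications forces O(u), and none forces O(not u). So u is neither obligatory nor forbidden under these norms.

Neither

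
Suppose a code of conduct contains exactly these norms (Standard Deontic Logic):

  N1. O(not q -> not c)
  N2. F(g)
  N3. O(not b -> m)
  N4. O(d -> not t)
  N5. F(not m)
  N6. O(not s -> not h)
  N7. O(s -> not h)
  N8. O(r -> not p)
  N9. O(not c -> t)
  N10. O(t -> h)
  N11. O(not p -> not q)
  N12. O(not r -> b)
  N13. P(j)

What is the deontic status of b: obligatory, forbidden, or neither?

Obligatory

Premises 6 and 7 are O(not s -> not h) and O(s -> not h); every ideal world satisfies not s or s, so in either case not h holds — hence O(not h).
Premise 10, O(t -> h), contraposes to O(not h -> not t); with O(not h) we get O(not t).
Premise 9, O(not c -> t), contraposes to O(not t -> c); with O(not t) we get O(c).
Premise 1 is O(not q -> not c); contrapositively O(c -> q). Since O(c) holds, K gives O(q).
The contrapositive of premise 11 (O(not p -> not q)) is O(q -> p), and O(q) is already established, so O(p).
Premise 8, O(r -> not p), contraposes to O(p -> not r); with O(p) we get O(not r).
Applying K to premise 12 (O(not r -> b)) and O(not r) yields O(b).
Premises 2, 3, 4, 5, 13 do not contribute to this derivation.
Hence b is obligatory.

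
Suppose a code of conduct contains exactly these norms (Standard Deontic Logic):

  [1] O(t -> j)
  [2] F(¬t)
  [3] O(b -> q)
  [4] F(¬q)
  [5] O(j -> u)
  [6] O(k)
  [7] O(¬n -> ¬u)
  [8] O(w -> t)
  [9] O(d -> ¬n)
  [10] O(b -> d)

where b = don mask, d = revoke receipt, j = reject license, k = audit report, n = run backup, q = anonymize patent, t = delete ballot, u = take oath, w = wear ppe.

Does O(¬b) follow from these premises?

Yes

F(¬t) at premise 2 means O(t).
Applying K to premise 1 (O(t -> j)) and O(t) yields O(j).
From O(j) and premise 5, O(j -> u), we obtain O(u).
Premise 7 is O(¬n -> ¬u); contrapositively O(u -> n). Since O(u) holds, K gives O(n).
Premise 9, O(d -> ¬n), contraposes to O(n -> ¬d); with O(n) we get O(¬d).
Premise 10 is O(b -> d); contrapositively O(¬d -> ¬b). Since O(¬d) holds, K gives O(¬b).
Premises 3, 4, 6, 8 do not contribute to this derivation.
So O(¬b) follows.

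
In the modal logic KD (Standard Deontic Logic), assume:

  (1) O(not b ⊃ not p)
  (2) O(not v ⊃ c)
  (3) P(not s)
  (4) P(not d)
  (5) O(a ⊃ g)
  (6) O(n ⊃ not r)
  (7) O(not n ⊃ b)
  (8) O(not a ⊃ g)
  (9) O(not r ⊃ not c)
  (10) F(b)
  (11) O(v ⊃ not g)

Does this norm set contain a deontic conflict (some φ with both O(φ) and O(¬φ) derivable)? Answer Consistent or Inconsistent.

Premises 5 and 8 cover both cases: O(a ⊃ g) and O(not a ⊃ g). Since a ∨ not a is a tautology, O(g) follows.
Premise 11 is O(v ⊃ not g); contrapositively O(g ⊃ not v). Since O(g) holds, K gives O(not v).
With premise 2, O(not v ⊃ c), the K-axiom yields O(c).
The contrapositive of premise 9 (O(not r ⊃ not c)) is O(c ⊃ r), and O(c) is already established, so O(r).
The contrapositive of premise 6 (O(n ⊃ not r)) is O(r ⊃ not n), and O(r) is already established, so O(not n).
Premise 7 is O(not n ⊃ b); since O(not n), deontic closure gives O(b).
Yet premise 10 is F(b), i.e. O(not b).
We now have both O(b) and O(not b) — b is simultaneously obligatory and forbidden, violating the D-axiom.

Inconsistent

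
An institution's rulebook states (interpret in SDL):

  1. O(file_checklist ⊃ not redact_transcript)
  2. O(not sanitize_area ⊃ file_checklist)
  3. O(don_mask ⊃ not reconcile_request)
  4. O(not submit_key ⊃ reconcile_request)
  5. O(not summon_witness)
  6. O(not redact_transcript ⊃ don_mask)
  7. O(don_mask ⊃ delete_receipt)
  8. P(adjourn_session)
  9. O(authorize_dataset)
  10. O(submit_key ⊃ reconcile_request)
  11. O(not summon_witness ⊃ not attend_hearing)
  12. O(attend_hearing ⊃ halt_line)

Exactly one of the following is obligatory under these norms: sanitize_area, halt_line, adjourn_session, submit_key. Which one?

Premises 4 and 10 are O(not submit_key ⊃ reconcile_request) and O(submit_key ⊃ reconcile_request); every ideal world satisfies not submit_key or submit_key, so in either case reconcile_request holds — hence O(reconcile_request).
The contrapositive of premise 3 (O(don_mask ⊃ not reconcile_request)) is O(reconcile_request ⊃ not don_mask), and O(reconcile_request) is already established, so O(not don_mask).
Premise 6, O(not redact_transcript ⊃ don_mask), contraposes to O(not don_mask ⊃ redact_transcript); with O(not don_mask) we get O(redact_transcript).
Premise 1, O(file_checklist ⊃ not redact_transcript), contraposes to O(redact_transcript ⊃ not file_checklist); with O(redact_transcript) we get O(not file_checklist).
The contrapositive of premise 2 (O(not sanitize_area ⊃ file_checklist)) is O(not file_checklist ⊃ sanitize_area), and O(not file_checklist) is already established, so O(sanitize_area).
So O(sanitize_area) holds — sanitize_area is obligatory. None of the other listed options is made obligatory by any chain of premises.

sanitize_area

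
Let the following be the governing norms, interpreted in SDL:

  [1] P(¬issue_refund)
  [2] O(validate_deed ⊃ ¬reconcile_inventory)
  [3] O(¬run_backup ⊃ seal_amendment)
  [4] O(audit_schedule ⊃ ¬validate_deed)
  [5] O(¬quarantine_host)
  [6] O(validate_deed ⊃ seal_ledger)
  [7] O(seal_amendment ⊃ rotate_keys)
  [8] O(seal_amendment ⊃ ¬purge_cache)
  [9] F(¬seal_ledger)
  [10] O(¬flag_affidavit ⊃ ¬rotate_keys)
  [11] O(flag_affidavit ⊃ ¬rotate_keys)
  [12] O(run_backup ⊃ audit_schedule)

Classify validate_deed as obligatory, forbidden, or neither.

Premises 10 and 11 cover both cases: O(¬flag_affidavit ⊃ ¬rotate_keys) and O(flag_affidavit ⊃ ¬rotate_keys). Since ¬flag_affidavit ∨ flag_affidavit is a tautology, O(¬rotate_keys) follows.
Premise 7 is O(seal_amendment ⊃ rotate_keys); contrapositively O(¬rotate_keys ⊃ ¬seal_amendment). Since O(¬rotate_keys) holds, K gives O(¬seal_amendment).
The contrapositive of premise 3 (O(¬run_backup ⊃ seal_amendment)) is O(¬seal_amendment ⊃ run_backup), and O(¬seal_amendment) is already established, so O(run_backup).
From O(run_backup) and premise 12, O(run_backup ⊃ audit_schedule), we obtain O(audit_schedule).
With premise 4, O(audit_schedule ⊃ ¬validate_deed), the K-axiom yields O(¬validate_deed).
Premises 1, 2, 5, 6, 8, 9 do not contribute to this derivation.
Thus O(¬validate_deed), which is F(validate_deed): validate_deed is forbidden.

Forbidden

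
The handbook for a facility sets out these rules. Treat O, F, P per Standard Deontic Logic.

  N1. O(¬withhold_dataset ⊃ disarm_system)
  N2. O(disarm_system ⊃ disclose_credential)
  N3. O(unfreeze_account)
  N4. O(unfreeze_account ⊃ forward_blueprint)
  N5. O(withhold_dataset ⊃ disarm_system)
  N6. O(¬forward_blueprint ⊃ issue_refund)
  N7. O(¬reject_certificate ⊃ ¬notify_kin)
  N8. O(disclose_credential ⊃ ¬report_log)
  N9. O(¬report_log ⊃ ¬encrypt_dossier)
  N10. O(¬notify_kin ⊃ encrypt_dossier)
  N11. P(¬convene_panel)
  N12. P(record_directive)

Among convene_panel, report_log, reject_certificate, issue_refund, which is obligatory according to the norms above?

Premises 5 and 1 are O(withhold_dataset ⊃ disarm_system) and O(¬withhold_dataset ⊃ disarm_system); every ideal world satisfies withhold_dataset or ¬withhold_dataset, so in either case disarm_system holds — hence O(disarm_system).
From O(disarm_system) and premise 2, O(disarm_system ⊃ disclose_credential), we obtain O(disclose_credential).
Premise 8 is O(disclose_credential ⊃ ¬report_log); since O(disclose_credential), deontic closure gives O(¬report_log).
From O(¬report_log) and premise 9, O(¬report_log ⊃ ¬encrypt_dossier), we obtain O(¬encrypt_dossier).
The contrapositive of premise 10 (O(¬notify_kin ⊃ encrypt_dossier)) is O(¬encrypt_dossier ⊃ notify_kin), and O(¬encrypt_dossier) is already established, so O(notify_kin).
Premise 7 is O(¬reject_certificate ⊃ ¬notify_kin); contrapositively O(notify_kin ⊃ reject_certificate). Since O(notify_kin) holds, K gives O(reject_certificate).
So O(reject_certificate) holds — reject_certificate is obligatory. None of the other listed options is made obligatory by any chain of premises.

reject_certificate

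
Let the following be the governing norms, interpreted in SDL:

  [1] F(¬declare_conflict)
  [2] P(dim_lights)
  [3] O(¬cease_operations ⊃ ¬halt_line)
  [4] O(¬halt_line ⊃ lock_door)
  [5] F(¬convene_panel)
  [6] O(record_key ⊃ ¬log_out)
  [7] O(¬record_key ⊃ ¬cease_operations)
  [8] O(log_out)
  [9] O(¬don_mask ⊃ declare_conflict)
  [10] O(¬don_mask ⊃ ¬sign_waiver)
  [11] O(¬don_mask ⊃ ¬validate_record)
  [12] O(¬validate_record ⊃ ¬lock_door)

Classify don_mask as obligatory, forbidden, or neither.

Premise 8 gives O(log_out).
Premise 6 is O(record_key ⊃ ¬log_out); contrapositively O(log_out ⊃ ¬record_key). Since O(log_out) holds, K gives O(¬record_key).
Premise 7 is O(¬record_key ⊃ ¬cease_operations); since O(¬record_key), deontic closure gives O(¬cease_operations).
From O(¬cease_operations) and premise 3, O(¬cease_operations ⊃ ¬halt_line), we obtain O(¬halt_line).
Applying K to premise 4 (O(¬halt_line ⊃ lock_door)) and O(¬halt_line) yields O(lock_door).
Premise 12, O(¬validate_record ⊃ ¬lock_door), contraposes to O(lock_door ⊃ validate_record); with O(lock_door) we get O(validate_record).
Premise 11, O(¬don_mask ⊃ ¬validate_record), contraposes to O(validate_record ⊃ don_mask); with O(validate_record) we get O(don_mask).
Premises 1, 2, 5, 9, 10 do not contribute to this derivation.
Hence don_mask is obligatory.

Obligatory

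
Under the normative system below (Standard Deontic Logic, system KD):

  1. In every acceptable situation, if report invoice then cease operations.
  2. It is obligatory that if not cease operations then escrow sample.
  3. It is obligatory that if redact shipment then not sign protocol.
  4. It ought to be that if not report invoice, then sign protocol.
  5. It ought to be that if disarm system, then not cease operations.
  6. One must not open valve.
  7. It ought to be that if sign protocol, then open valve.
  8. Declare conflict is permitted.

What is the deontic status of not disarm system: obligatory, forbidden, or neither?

Premise 6 is F(open_valve), i.e. O(¬open_valve).
Premise 7 is O(sign_protocol → open_valve); contrapositively O(¬open_valve → ¬sign_protocol). Since O(¬open_valve) holds, K gives O(¬sign_protocol).
The contrapositive of premise 4 (O(¬report_invoice → sign_protocol)) is O(¬sign_protocol → report_invoice), and O(¬sign_protocol) is already established, so O(report_invoice).
With premise 1, O(report_invoice → cease_operations), the K-axiom yields O(cease_operations).
Premise 5 is O(disarm_system → ¬cease_operations); contrapositively O(cease_operations → ¬disarm_system). Since O(cease_operations) holds, K gives O(¬disarm_system).
Premises 2, 3, 8 do not contribute to this derivation.
Hence ¬disarm_system is obligatory.

Obligatory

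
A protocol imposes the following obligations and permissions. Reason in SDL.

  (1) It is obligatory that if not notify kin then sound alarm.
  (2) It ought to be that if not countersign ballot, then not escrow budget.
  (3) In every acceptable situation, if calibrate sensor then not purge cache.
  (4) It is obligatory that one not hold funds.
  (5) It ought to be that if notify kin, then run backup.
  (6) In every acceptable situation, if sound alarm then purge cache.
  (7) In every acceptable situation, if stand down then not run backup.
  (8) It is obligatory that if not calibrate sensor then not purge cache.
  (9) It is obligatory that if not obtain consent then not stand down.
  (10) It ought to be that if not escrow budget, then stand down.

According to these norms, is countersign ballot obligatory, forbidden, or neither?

Obligatory

By case analysis on ¬calibrate_sensor: premise 8 gives O(¬calibrate_sensor → ¬purge_cache) and premise 3 gives O(calibrate_sensor → ¬purge_cache), so O(¬purge_cache) either way.
The contrapositive of premise 6 (O(sound_alarm → purge_cache)) is O(¬purge_cache → ¬sound_alarm), and O(¬purge_cache) is already established, so O(¬sound_alarm).
The contrapositive of premise 1 (O(¬notify_kin → sound_alarm)) is O(¬sound_alarm → notify_kin), and O(¬sound_alarm) is already established, so O(notify_kin).
Premise 5 is O(notify_kin → run_backup); since O(notify_kin), deontic closure gives O(run_backup).
The contrapositive of premise 7 (O(stand_down → ¬run_backup)) is O(run_backup → ¬stand_down), and O(run_backup) is already established, so O(¬stand_down).
Premise 10, O(¬escrow_budget → stand_down), contraposes to O(¬stand_down → escrow_budget); with O(¬stand_down) we get O(escrow_budget).
Premise 2 is O(¬countersign_ballot → ¬escrow_budget); contrapositively O(escrow_budget → countersign_ballot). Since O(escrow_budget) holds, K gives O(countersign_ballot).
Premises 4, 9 do not contribute to this derivation.
Hence countersign_ballot is obligatory.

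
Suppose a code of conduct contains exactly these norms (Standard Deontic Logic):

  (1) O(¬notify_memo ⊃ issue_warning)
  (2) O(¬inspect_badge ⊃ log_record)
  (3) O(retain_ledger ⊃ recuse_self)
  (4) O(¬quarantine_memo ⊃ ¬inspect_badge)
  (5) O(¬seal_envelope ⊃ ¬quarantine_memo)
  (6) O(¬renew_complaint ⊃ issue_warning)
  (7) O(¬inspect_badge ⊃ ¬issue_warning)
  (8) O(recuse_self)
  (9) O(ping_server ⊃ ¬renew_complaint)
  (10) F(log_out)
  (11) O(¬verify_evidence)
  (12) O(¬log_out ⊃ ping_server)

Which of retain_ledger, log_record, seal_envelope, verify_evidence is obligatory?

seal_envelope

Premise 10 is F(log_out), i.e. O(¬log_out).
With premise 12, O(¬log_out ⊃ ping_server), the K-axiom yields O(ping_server).
Applying K to premise 9 (O(ping_server ⊃ ¬renew_complaint)) and O(ping_server) yields O(¬renew_complaint).
With premise 6, O(¬renew_complaint ⊃ issue_warning), the K-axiom yields O(issue_warning).
The contrapositive of premise 7 (O(¬inspect_badge ⊃ ¬issue_warning)) is O(issue_warning ⊃ inspect_badge), and O(issue_warning) is already established, so O(inspect_badge).
Premise 4 is O(¬quarantine_memo ⊃ ¬inspect_badge); contrapositively O(inspect_badge ⊃ quarantine_memo). Since O(inspect_badge) holds, K gives O(quarantine_memo).
Premise 5, O(¬seal_envelope ⊃ ¬quarantine_memo), contraposes to O(quarantine_memo ⊃ seal_envelope); with O(quarantine_memo) we get O(seal_envelope).
So O(seal_envelope) holds — seal_envelope is obligatory. None of the other listed options is made obligatory by any chain of premises.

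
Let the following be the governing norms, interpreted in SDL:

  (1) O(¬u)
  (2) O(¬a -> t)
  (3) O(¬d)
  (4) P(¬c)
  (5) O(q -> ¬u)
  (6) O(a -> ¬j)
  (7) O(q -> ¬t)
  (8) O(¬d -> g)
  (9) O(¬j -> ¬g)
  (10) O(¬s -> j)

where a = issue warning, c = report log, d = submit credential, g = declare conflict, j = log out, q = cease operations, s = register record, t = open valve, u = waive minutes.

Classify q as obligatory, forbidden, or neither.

From premise 3 we have O(¬d).
Premise 8 is O(¬d -> g); since O(¬d), deontic closure gives O(g).
Premise 9 is O(¬j -> ¬g); contrapositively O(g -> j). Since O(g) holds, K gives O(j).
Premise 6, O(a -> ¬j), contraposes to O(j -> ¬a); with O(j) we get O(¬a).
With premise 2, O(¬a -> t), the K-axiom yields O(t).
Premise 7 is O(q -> ¬t); contrapositively O(t -> ¬q). Since O(t) holds, K gives O(¬q).
Premises 1, 4, 5, 10 do not contribute to this derivation.
Thus O(¬q), which is F(q): q is forbidden.

Forbidden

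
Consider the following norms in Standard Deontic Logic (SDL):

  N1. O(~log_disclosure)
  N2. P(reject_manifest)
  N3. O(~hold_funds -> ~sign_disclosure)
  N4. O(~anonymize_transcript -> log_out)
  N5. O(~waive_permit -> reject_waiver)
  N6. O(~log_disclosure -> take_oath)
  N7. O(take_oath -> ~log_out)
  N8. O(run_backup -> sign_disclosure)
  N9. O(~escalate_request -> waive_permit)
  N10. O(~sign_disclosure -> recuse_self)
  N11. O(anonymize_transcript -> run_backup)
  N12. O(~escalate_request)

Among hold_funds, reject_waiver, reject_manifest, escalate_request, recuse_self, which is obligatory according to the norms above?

hold_funds

From premise 1 we have O(~log_disclosure).
Applying K to premise 6 (O(~log_disclosure -> take_oath)) and O(~log_disclosure) yields O(take_oath).
With premise 7, O(take_oath -> ~log_out), the K-axiom yields O(~log_out).
Premise 4 is O(~anonymize_transcript -> log_out); contrapositively O(~log_out -> anonymize_transcript). Since O(~log_out) holds, K gives O(anonymize_transcript).
With premise 11, O(anonymize_transcript -> run_backup), the K-axiom yields O(run_backup).
Premise 8 is O(run_backup -> sign_disclosure); since O(run_backup), deontic closure gives O(sign_disclosure).
Premise 3 is O(~hold_funds -> ~sign_disclosure); contrapositively O(sign_disclosure -> hold_funds). Since O(sign_disclosure) holds, K gives O(hold_funds).
So O(hold_funds) holds — hold_funds is obligatory. None of the other listed options is made obligatory by any chain of premises.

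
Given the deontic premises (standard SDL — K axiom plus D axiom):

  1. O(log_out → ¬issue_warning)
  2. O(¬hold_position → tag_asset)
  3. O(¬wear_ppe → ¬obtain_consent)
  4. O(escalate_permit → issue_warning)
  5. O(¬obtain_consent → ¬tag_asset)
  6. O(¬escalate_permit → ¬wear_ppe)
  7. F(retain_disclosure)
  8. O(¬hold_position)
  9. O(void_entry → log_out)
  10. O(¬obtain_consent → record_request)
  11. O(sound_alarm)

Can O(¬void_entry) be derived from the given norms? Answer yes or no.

Premise 8 gives O(¬hold_position).
With premise 2, O(¬hold_position → tag_asset), the K-axiom yields O(tag_asset).
Premise 5, O(¬obtain_consent → ¬tag_asset), contraposes to O(tag_asset → obtain_consent); with O(tag_asset) we get O(obtain_consent).
The contrapositive of premise 3 (O(¬wear_ppe → ¬obtain_consent)) is O(obtain_consent → wear_ppe), and O(obtain_consent) is already established, so O(wear_ppe).
Premise 6, O(¬escalate_permit → ¬wear_ppe), contraposes to O(wear_ppe → escalate_permit); with O(wear_ppe) we get O(escalate_permit).
Premise 4 is O(escalate_permit → issue_warning); since O(escalate_permit), deontic closure gives O(issue_warning).
The contrapositive of premise 1 (O(log_out → ¬issue_warning)) is O(issue_warning → ¬log_out), and O(issue_warning) is already established, so O(¬log_out).
The contrapositive of premise 9 (O(void_entry → log_out)) is O(¬log_out → ¬void_entry), and O(¬log_out) is already established, so O(¬void_entry).
Premises 7, 10, 11 do not contribute to this derivation.
So O(¬void_entry) follows.

Yes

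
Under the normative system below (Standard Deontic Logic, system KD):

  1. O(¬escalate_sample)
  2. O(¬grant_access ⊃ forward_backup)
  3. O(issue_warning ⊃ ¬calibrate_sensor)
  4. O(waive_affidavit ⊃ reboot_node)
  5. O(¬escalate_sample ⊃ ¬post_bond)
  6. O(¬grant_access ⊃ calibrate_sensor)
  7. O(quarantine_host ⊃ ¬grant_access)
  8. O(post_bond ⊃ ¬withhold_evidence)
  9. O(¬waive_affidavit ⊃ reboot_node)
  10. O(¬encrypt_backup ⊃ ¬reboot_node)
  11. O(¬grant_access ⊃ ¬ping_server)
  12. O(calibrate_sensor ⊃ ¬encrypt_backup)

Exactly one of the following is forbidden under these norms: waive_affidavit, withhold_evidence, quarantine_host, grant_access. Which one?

Premises 9 and 4 are O(¬waive_affidavit ⊃ reboot_node) and O(waive_affidavit ⊃ reboot_node); every ideal world satisfies ¬waive_affidavit or waive_affidavit, so in either case reboot_node holds — hence O(reboot_node).
Premise 10 is O(¬encrypt_backup ⊃ ¬reboot_node); contrapositively O(reboot_node ⊃ encrypt_backup). Since O(reboot_node) holds, K gives O(encrypt_backup).
The contrapositive of premise 12 (O(calibrate_sensor ⊃ ¬encrypt_backup)) is O(encrypt_backup ⊃ ¬calibrate_sensor), and O(encrypt_backup) is already established, so O(¬calibrate_sensor).
The contrapositive of premise 6 (O(¬grant_access ⊃ calibrate_sensor)) is O(¬calibrate_sensor ⊃ grant_access), and O(¬calibrate_sensor) is already established, so O(grant_access).
The contrapositive of premise 7 (O(quarantine_host ⊃ ¬grant_access)) is O(grant_access ⊃ ¬quarantine_host), and O(grant_access) is already established, so O(¬quarantine_host).
So O(¬quarantine_host) holds, i.e. quarantine_host is forbidden. None of the other listed options is forbidden under the premises.

quarantine_host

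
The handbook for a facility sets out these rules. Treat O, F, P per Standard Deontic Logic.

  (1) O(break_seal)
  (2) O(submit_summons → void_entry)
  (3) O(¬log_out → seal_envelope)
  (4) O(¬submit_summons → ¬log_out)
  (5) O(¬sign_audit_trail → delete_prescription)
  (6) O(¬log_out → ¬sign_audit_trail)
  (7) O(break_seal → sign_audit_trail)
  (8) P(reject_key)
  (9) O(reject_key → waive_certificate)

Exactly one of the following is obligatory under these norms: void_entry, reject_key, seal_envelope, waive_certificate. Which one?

Premise 1 states O(break_seal) outright.
From O(break_seal) and premise 7, O(break_seal → sign_audit_trail), we obtain O(sign_audit_trail).
Premise 6, O(¬log_out → ¬sign_audit_trail), contraposes to O(sign_audit_trail → log_out); with O(sign_audit_trail) we get O(log_out).
Premise 4, O(¬submit_summons → ¬log_out), contraposes to O(log_out → submit_summons); with O(log_out) we get O(submit_summons).
From O(submit_summons) and premise 2, O(submit_summons → void_entry), we obtain O(void_entry).
So O(void_entry) holds — void_entry is obligatory. None of the other listed options is made obligatory by any chain of premises.

void_entry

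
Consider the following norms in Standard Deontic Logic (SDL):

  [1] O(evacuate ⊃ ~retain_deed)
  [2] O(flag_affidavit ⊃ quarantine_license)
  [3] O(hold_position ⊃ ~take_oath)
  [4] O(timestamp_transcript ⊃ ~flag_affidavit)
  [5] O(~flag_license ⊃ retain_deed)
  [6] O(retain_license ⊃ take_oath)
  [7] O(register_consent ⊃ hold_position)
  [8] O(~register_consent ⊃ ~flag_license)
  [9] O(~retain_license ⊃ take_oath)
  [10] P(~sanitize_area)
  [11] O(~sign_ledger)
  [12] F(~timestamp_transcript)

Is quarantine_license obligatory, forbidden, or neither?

Neither

Premise 2 is O(flag_affidavit ⊃ quarantine_license), but O(flag_affidavit) is not derivable from the premises, so it does not yield O(quarantine_license).
No premise or chain of K-axiom applications forces O(quarantine_license), and none forces O(~quarantine_license). So quarantine_license is neither obligatory nor forbidden under these norms.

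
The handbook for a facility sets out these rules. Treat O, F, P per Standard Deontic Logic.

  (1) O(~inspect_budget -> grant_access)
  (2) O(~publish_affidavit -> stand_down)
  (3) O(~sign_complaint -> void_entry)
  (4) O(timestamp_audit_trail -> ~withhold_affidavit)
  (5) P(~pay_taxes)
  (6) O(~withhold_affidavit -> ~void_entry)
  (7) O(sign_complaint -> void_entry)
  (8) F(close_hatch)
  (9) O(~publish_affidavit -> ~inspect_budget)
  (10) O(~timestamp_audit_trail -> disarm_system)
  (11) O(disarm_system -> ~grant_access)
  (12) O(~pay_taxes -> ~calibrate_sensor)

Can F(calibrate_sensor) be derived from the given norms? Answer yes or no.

Premise 12 is O(~pay_taxes -> ~calibrate_sensor), but O(~pay_taxes) is not derivable from the premises (the permission P(~pay_taxes) asserts only ~O(pay_taxes), not O(~pay_taxes)), so it does not yield O(~calibrate_sensor).
No other premise forces O(~calibrate_sensor). An ideal world satisfying every premise can still have calibrate_sensor true, so F(calibrate_sensor) is not derivable.

No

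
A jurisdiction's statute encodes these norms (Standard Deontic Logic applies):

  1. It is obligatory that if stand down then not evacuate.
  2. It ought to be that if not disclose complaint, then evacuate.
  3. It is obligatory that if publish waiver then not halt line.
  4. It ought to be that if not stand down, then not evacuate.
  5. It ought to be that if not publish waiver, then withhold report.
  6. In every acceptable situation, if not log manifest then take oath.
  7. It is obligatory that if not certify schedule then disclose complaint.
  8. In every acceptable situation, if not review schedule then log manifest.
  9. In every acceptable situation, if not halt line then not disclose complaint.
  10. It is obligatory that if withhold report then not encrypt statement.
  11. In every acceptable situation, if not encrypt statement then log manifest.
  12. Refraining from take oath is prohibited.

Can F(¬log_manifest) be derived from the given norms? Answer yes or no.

Yes

By case analysis on ¬stand_down: premise 4 gives O(¬stand_down → ¬evacuate) and premise 1 gives O(stand_down → ¬evacuate), so O(¬evacuate) either way.
The contrapositive of premise 2 (O(¬disclose_complaint → evacuate)) is O(¬evacuate → disclose_complaint), and O(¬evacuate) is already established, so O(disclose_complaint).
Premise 9, O(¬halt_line → ¬disclose_complaint), contraposes to O(disclose_complaint → halt_line); with O(disclose_complaint) we get O(halt_line).
Premise 3, O(publish_waiver → ¬halt_line), contraposes to O(halt_line → ¬publish_waiver); with O(halt_line) we get O(¬publish_waiver).
From O(¬publish_waiver) and premise 5, O(¬publish_waiver → withhold_report), we obtain O(withhold_report).
With premise 10, O(withhold_report → ¬encrypt_statement), the K-axiom yields O(¬encrypt_statement).
From O(¬encrypt_statement) and premise 11, O(¬encrypt_statement → log_manifest), we obtain O(log_manifest).
Premises 6, 7, 8, 12 do not contribute to this derivation.
So O(log_manifest) holds, i.e. F(¬log_manifest). The claim follows.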